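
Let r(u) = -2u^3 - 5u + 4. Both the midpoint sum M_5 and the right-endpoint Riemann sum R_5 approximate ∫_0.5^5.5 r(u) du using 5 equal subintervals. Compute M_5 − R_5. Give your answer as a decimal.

M_5 = -505.
R_5 = -706.25.
M_5 − R_5 = 201.25.

201.25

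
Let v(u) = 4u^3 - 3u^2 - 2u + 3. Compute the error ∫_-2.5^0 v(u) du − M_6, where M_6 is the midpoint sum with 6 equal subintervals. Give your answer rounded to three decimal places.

Exact integral: ∫_-2.5^0 v(u) du = -40.9375.
M_6 ≈ -40.28646.
Error ≈ -40.9375 − (-40.28646) ≈ -0.651.

-0.651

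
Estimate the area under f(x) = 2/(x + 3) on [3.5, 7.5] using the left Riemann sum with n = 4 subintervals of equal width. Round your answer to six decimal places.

Δx = (7.5 − 3.5)/4 = 1.
Left endpoints: 3.5, 4.5, 5.5, 6.5.
f(3.5) = 4/13, f(4.5) = 4/15, f(5.5) = 4/17, f(6.5) = 4/19.
Sum = Δx · [f(3.5) + f(4.5) + f(5.5) + f(6.5)].
Sum ≈ 1.020179.

1.020179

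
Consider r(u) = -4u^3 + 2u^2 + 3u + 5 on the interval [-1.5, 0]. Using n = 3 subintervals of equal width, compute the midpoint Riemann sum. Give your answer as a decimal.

Δu = (0 − (-1.5))/3 = 0.5.
Midpoints: -1.25, -0.75, -0.25.
r(-1.25) = 12.1875, r(-0.75) = 5.5625, r(-0.25) = 4.4375.
Sum = Δu · [r(-1.25) + r(-0.75) + r(-0.25)].
Sum = 11.09375.

11.09375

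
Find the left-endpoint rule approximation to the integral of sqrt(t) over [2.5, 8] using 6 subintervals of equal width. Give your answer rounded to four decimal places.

11.8683

Δt = (8 − 2.5)/6 = 11/12.
Left endpoints: 2.5, 41/12, 13/3, 5.25, 37/6, 85/12.
f(2.5) ≈ 1.5811, f(41/12) ≈ 1.8484, f(13/3) ≈ 2.0817, f(5.25) ≈ 2.2913, f(37/6) ≈ 2.4833, f(85/12) ≈ 2.6615.
Sum = Δt · [f(2.5) + f(41/12) + f(13/3) + ...].
Sum ≈ 11.8683.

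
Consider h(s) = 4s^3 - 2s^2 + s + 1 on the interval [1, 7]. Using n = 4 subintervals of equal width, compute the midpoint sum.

2150.25

Δs = (7 − 1)/4 = 1.5.
Midpoints: 1.75, 3.25, 4.75, 6.25.
h(1.75) = 18.0625, h(3.25) = 120.4375, h(4.75) = 389.3125, h(6.25) = 905.6875.
Sum = Δs · [h(1.75) + h(3.25) + h(4.75) + h(6.25)].
Sum = 2150.25.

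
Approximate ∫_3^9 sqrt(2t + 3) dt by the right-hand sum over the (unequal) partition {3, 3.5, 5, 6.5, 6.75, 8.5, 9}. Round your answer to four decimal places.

Subinterval widths: 0.5, 1.5, 1.5, 0.25, 1.75, 0.5.
Right endpoints: 3.5, 5, 6.5, 6.75, 8.5, 9.
f(3.5) ≈ 3.1623, f(5) ≈ 3.6056, f(6.5) ≈ 4.0000, f(6.75) ≈ 4.0620, f(8.5) ≈ 4.4721, f(9) ≈ 4.5826.
Sum = Σ Δt_i · f(t_i).
Sum ≈ 24.1225.

24.1225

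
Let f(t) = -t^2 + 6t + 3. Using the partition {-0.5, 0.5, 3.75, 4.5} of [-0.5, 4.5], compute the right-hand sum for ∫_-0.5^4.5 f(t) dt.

50.234375

Subinterval widths: 1, 3.25, 0.75.
Right endpoints: 0.5, 3.75, 4.5.
f(0.5) = 5.75, f(3.75) = 11.4375, f(4.5) = 9.75.
Sum = Σ Δt_i · f(t_i).
Sum = 50.234375.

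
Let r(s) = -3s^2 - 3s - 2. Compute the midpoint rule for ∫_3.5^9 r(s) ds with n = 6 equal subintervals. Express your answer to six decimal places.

-799.094618

Δs = (9 − 3.5)/6 = 11/12.
Midpoints: 95/24, 4.875, 139/24, 161/24, 7.625, 205/24.
r(95/24) = -11689/192, r(4.875) = -87.921875, r(139/24) = -23041/192, r(161/24) = -30169/192, r(7.625) = -199.296875, r(205/24) = -47329/192.
Sum = Δs · [r(95/24) + r(4.875) + r(139/24) + ...].
Sum ≈ -799.094618.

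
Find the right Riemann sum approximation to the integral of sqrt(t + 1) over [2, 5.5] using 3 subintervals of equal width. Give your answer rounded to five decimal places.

Δt = (5.5 − 2)/3 = 7/6.
Right endpoints: 19/6, 13/3, 5.5.
f(19/6) ≈ 2.04124, f(13/3) ≈ 2.30940, f(5.5) ≈ 2.54951.
Sum = Δt · [f(19/6) + f(13/3) + f(5.5)].
Sum ≈ 8.05018.

8.05018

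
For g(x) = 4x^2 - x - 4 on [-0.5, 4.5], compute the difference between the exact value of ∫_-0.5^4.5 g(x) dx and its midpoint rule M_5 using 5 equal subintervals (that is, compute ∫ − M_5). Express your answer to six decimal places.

1.666667

Exact integral: ∫_-0.5^4.5 g(x) dx ≈ 91.66666667.
M_5 = 90.
Error ≈ 91.66666667 − 90 ≈ 1.666667.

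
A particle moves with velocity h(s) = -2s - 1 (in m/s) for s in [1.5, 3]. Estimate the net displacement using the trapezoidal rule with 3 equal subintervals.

-8.25

Δs = (3 − 1.5)/3 = 0.5.
h(1.5) = -4, h(2) = -5, h(2.5) = -6, h(3) = -7.
T_3 = (Δs/2)·[h(s_0) + 2h(s_1) + 2h(s_2) + h(s_3)].
Sum = -8.25.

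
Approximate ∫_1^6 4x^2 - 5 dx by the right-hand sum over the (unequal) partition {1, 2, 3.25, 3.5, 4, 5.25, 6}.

Subinterval widths: 1, 1.25, 0.25, 0.5, 1.25, 0.75.
Right endpoints: 2, 3.25, 3.5, 4, 5.25, 6.
f(2) = 11, f(3.25) = 37.25, f(3.5) = 44, f(4) = 59, f(5.25) = 105.25, f(6) = 139.
Sum = Σ Δx_i · f(x_i).
Sum = 333.875.

333.875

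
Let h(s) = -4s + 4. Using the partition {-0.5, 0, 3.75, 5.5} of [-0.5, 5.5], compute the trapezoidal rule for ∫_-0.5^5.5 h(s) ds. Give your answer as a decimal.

-36

Subinterval widths: 0.5, 3.75, 1.75.
h(-0.5) = 6, h(0) = 4, h(3.75) = -11, h(5.5) = -18.
On each subinterval the trapezoid contributes (Δs_i/2)·[h(s_{i-1}) + h(s_i)].
Sum = -36.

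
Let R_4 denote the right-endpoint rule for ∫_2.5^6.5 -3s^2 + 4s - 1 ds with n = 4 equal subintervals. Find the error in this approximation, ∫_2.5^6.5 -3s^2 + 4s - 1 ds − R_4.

48

Exact integral: ∫_2.5^6.5 f(s) ds = -191.
R_4 = -239.
Error = -191 − (-239) = 48.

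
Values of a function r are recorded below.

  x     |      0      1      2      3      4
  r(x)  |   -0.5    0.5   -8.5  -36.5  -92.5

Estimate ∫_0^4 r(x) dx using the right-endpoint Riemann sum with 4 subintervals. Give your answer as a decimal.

Δx = 1.
Sum = 1·[0.5 + (-8.5) + (-36.5) + (-92.5)] = -137.

-137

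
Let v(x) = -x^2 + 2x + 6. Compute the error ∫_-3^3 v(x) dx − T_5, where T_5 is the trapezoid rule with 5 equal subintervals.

Exact integral: ∫_-3^3 v(x) dx = 18.
T_5 = 16.56.
Error = 18 − 16.56 = 1.44.

1.44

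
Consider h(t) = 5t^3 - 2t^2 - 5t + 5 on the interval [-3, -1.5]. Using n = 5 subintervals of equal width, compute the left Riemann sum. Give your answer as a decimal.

-105.72

Δt = (-1.5 − (-3))/5 = 0.3.
Left endpoints: -3, -2.7, -2.4, -2.1, -1.8.
h(-3) = -133, h(-2.7) = -94.495, h(-2.4) = -63.64, h(-2.1) = -39.625, h(-1.8) = -21.64.
Sum = Δt · [h(-3) + h(-2.7) + h(-2.4) + h(-2.1) + h(-1.8)].
Sum = -105.72.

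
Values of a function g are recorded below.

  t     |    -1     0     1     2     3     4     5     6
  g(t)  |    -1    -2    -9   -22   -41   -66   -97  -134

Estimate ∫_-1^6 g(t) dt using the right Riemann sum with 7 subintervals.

Δt = 1.
Sum = 1·[(-2) + (-9) + (-22) + (-41) + (-66) + (-97) + (-134)] = -371.

-371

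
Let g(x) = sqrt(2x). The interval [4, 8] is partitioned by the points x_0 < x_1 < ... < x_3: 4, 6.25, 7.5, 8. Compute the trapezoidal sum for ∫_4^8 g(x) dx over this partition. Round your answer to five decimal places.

13.75803

Subinterval widths: 2.25, 1.25, 0.5.
g(4) ≈ 2.82843, g(6.25) ≈ 3.53553, g(7.5) ≈ 3.87298, g(8) ≈ 4.00000.
On each subinterval the trapezoid contributes (Δx_i/2)·[g(x_{i-1}) + g(x_i)].
Sum ≈ 13.75803.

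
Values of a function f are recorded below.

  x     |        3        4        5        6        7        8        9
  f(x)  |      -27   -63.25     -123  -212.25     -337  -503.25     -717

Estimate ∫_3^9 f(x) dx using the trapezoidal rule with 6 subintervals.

-1610.75

Δx = 1.
T_6 = (1/2)·[(-27) + 2·(-63.25) + 2·(-123) + 2·(-212.25) + 2·(-337) + 2·(-503.25) + (-717)] = -1610.75.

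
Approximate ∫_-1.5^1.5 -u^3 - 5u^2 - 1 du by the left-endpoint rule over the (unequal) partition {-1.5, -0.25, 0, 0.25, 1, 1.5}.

-16.1640625

Subinterval widths: 1.25, 0.25, 0.25, 0.75, 0.5.
Left endpoints: -1.5, -0.25, 0, 0.25, 1.
f(-1.5) = -8.875, f(-0.25) = -1.296875, f(0) = -1, f(0.25) = -1.328125, f(1) = -7.
Sum = Σ Δu_i · f(u_i).
Sum = -16.1640625.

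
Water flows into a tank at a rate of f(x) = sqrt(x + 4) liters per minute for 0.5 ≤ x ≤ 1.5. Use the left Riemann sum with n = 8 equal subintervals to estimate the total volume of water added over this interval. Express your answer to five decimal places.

2.22111

Δx = (1.5 − 0.5)/8 = 0.125.
Left endpoints: 0.5, 0.625, 0.75, 0.875, 1, 1.125, 1.25, 1.375.
f(0.5) ≈ 2.12132, f(0.625) ≈ 2.15058, f(0.75) ≈ 2.17945, f(0.875) ≈ 2.20794, f(1) ≈ 2.23607, f(1.125) ≈ 2.26385, f(1.25) ≈ 2.29129, f(1.375) ≈ 2.31840.
Sum = Δx · [f(0.5) + f(0.625) + f(0.75) + ...].
Sum ≈ 2.22111.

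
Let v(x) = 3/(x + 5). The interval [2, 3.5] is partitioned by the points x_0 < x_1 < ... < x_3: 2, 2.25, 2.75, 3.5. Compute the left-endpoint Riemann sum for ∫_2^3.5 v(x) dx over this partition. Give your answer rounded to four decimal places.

0.6044

Subinterval widths: 0.25, 0.5, 0.75.
Left endpoints: 2, 2.25, 2.75.
v(2) = 3/7, v(2.25) = 12/29, v(2.75) = 12/31.
Sum = Σ Δx_i · v(x_i).
Sum ≈ 0.6044.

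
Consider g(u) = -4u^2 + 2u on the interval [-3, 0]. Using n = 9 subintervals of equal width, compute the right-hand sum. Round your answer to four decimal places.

-38.2222

Δu = (0 − (-3))/9 = 1/3.
Right endpoints: -8/3, -7/3, -2, -5/3, -4/3, -1, -2/3, -1/3, 0.
g(-8/3) = -304/9, g(-7/3) = -238/9, g(-2) = -20, g(-5/3) = -130/9, g(-4/3) = -88/9, g(-1) = -6, g(-2/3) = -28/9, g(-1/3) = -10/9, g(0) = 0.
Sum = Δu · [g(-8/3) + g(-7/3) + g(-2) + ...].
Sum ≈ -38.2222.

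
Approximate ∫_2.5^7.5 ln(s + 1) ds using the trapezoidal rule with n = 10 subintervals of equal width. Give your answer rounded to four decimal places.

Δs = (7.5 − 2.5)/10 = 0.5.
f(2.5) ≈ 1.2528, f(3) ≈ 1.3863, f(3.5) ≈ 1.5041, f(4) ≈ 1.6094, f(4.5) ≈ 1.7047, f(5) ≈ 1.7918, f(5.5) ≈ 1.8718, f(6) ≈ 1.9459, f(6.5) ≈ 2.0149, f(7) ≈ 2.0794, f(7.5) ≈ 2.1401.
T_10 = (Δs/2)·[f(s_0) + 2f(s_1) + ... + 2f(s_{9}) + f(s_10)].
Sum ≈ 8.8024.

8.8024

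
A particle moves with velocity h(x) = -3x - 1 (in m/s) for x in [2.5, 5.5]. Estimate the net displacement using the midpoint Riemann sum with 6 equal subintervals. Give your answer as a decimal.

Δx = (5.5 − 2.5)/6 = 0.5.
Midpoints: 2.75, 3.25, 3.75, 4.25, 4.75, 5.25.
h(2.75) = -9.25, h(3.25) = -10.75, h(3.75) = -12.25, h(4.25) = -13.75, h(4.75) = -15.25, h(5.25) = -16.75.
Sum = Δx · [h(2.75) + h(3.25) + h(3.75) + ...].
Sum = -39.

-39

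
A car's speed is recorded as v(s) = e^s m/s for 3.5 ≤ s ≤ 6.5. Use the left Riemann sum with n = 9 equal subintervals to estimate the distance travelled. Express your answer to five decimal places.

Δs = (6.5 − 3.5)/9 = 1/3.
Left endpoints: 3.5, 23/6, 25/6, 4.5, 29/6, 31/6, 5.5, 35/6, 37/6.
v(3.5) ≈ 33.11545, v(23/6) ≈ 46.21634, v(25/6) ≈ 64.50009, v(4.5) ≈ 90.01713, v(29/6) ≈ 125.62903, v(31/6) ≈ 175.32943, v(5.5) ≈ 244.69193, v(35/6) ≈ 341.49510, v(37/6) ≈ 476.59481.
Sum = Δs · [v(3.5) + v(23/6) + v(25/6) + ...].
Sum ≈ 532.52977.

532.52977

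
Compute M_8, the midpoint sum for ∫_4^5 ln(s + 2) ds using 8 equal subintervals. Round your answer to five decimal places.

Δs = (5 − 4)/8 = 0.125.
Midpoints: 4.0625, 4.1875, 4.3125, 4.4375, 4.5625, 4.6875, 4.8125, 4.9375.
f(4.0625) ≈ 1.80212, f(4.1875) ≈ 1.82253, f(4.3125) ≈ 1.84253, f(4.4375) ≈ 1.86214, f(4.5625) ≈ 1.88137, f(4.6875) ≈ 1.90024, f(4.8125) ≈ 1.91876, f(4.9375) ≈ 1.93694.
Sum = Δs · [f(4.0625) + f(4.1875) + f(4.3125) + ...].
Sum ≈ 1.87083.

1.87083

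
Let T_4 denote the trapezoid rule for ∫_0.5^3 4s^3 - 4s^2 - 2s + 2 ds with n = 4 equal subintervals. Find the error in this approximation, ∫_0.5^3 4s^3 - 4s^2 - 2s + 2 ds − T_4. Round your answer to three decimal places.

-2.767

Exact integral: ∫_0.5^3 f(s) ds ≈ 41.35417.
T_4 = 44.12109375.
Error ≈ 41.35417 − 44.12109375 ≈ -2.767.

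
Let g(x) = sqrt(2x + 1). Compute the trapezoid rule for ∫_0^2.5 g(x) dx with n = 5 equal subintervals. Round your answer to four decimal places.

Δx = (2.5 − 0)/5 = 0.5.
g(0) ≈ 1.0000, g(0.5) ≈ 1.4142, g(1) ≈ 1.7321, g(1.5) ≈ 2.0000, g(2) ≈ 2.2361, g(2.5) ≈ 2.4495.
T_5 = (Δx/2)·[g(x_0) + 2g(x_1) + ... + 2g(x_{4}) + g(x_5)].
Sum ≈ 4.5535.

4.5535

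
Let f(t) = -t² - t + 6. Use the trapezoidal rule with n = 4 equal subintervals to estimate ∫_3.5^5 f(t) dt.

-24.78515625

Δt = (5 − 3.5)/4 = 0.375.
f(3.5) = -9.75, f(3.875) = -12.890625, f(4.25) = -16.3125, f(4.625) = -20.015625, f(5) = -24.
T_4 = (Δt/2)·[f(t_0) + 2f(t_1) + 2f(t_2) + 2f(t_3) + f(t_4)].
Sum = -24.78515625.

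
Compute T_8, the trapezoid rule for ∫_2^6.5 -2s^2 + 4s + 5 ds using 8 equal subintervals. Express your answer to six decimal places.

-79.224609

Δs = (6.5 − 2)/8 = 0.5625.
f(2) = 5, f(2.5625) = 2.1171875, f(3.125) = -2.03125, f(3.6875) = -7.4453125, f(4.25) = -14.125, f(4.8125) = -22.0703125, f(5.375) = -31.28125, f(5.9375) = -41.7578125, f(6.5) = -53.5.
T_8 = (Δs/2)·[f(s_0) + 2f(s_1) + ... + 2f(s_{7}) + f(s_8)].
Sum ≈ -79.224609.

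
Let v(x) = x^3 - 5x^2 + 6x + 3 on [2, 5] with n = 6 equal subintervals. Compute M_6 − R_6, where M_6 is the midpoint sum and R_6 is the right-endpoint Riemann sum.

-8.53125

M_6 = 28.90625.
R_6 = 37.4375.
M_6 − R_6 = -8.53125.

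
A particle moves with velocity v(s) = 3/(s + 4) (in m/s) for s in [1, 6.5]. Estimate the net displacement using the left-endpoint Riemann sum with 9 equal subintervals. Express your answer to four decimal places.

Δs = (6.5 − 1)/9 = 11/18.
Left endpoints: 1, 29/18, 20/9, 17/6, 31/9, 73/18, 14/3, 95/18, 53/9.
v(1) = 0.6, v(29/18) = 54/101, v(20/9) = 27/56, v(17/6) = 18/41, v(31/9) = 27/67, v(73/18) = 54/145, v(14/3) = 9/26, v(95/18) = 54/167, v(53/9) = 27/89.
Sum = Δs · [v(1) + v(29/18) + v(20/9) + ...].
Sum ≈ 2.3247.

2.3247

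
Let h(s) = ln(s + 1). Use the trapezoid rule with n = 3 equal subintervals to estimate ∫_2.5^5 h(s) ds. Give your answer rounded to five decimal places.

Δs = (5 − 2.5)/3 = 5/6.
h(2.5) ≈ 1.25276, h(10/3) ≈ 1.46634, h(25/6) ≈ 1.64223, h(5) ≈ 1.79176.
T_3 = (Δs/2)·[h(s_0) + 2h(s_1) + 2h(s_2) + h(s_3)].
Sum ≈ 3.85902.

3.85902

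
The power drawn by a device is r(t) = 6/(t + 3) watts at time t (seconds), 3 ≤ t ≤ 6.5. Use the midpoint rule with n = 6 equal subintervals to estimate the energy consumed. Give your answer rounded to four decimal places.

2.7558

Δt = (6.5 − 3)/6 = 7/12.
Midpoints: 79/24, 3.875, 107/24, 121/24, 5.625, 149/24.
r(79/24) = 144/151, r(3.875) = 48/55, r(107/24) = 144/179, r(121/24) = 144/193, r(5.625) = 16/23, r(149/24) = 144/221.
Sum = Δt · [r(79/24) + r(3.875) + r(107/24) + ...].
Sum ≈ 2.7558.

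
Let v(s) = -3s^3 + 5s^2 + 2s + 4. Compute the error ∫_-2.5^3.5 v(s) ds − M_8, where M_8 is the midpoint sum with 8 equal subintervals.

Exact integral: ∫_-2.5^3.5 v(s) ds = 44.25.
M_8 = 44.109375.
Error = 44.25 − 44.109375 = 0.140625.

0.140625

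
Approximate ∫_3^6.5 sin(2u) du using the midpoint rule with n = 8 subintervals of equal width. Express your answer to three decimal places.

0.027

Δu = (6.5 − 3)/8 = 0.4375.
Midpoints: 3.21875, 3.65625, 4.09375, 4.53125, 4.96875, 5.40625, 5.84375, 6.28125.
f(3.21875) ≈ 0.154, f(3.65625) ≈ 0.857, f(4.09375) ≈ 0.945, f(4.53125) ≈ 0.354, f(4.96875) ≈ -0.491, f(5.40625) ≈ -0.983, f(5.84375) ≈ -0.770, f(6.28125) ≈ -0.004.
Sum = Δu · [f(3.21875) + f(3.65625) + f(4.09375) + ...].
Sum ≈ 0.027.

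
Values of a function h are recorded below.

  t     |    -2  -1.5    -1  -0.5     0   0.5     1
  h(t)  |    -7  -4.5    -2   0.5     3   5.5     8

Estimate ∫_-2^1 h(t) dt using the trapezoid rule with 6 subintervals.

Δt = 0.5.
T_6 = (0.5/2)·[(-7) + 2·(-4.5) + 2·(-2) + 2·0.5 + 2·3 + 2·5.5 + 8] = 1.5.

1.5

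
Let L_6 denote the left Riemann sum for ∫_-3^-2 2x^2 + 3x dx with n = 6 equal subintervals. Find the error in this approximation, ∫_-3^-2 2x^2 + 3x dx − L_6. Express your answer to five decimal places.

-0.59259

Exact integral: ∫_-3^-2 f(x) dx ≈ 5.1666667.
L_6 ≈ 5.7592593.
Error ≈ 5.1666667 − 5.7592593 ≈ -0.59259.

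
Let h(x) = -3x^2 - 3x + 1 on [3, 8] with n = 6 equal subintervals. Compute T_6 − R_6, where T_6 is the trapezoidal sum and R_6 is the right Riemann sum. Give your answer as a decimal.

75

T_6 ≈ -564.23611111.
R_6 ≈ -639.23611111.
T_6 − R_6 = 75.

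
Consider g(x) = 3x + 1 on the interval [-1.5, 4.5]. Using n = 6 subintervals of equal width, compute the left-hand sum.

Δx = (4.5 − (-1.5))/6 = 1.
Left endpoints: -1.5, -0.5, 0.5, 1.5, 2.5, 3.5.
g(-1.5) = -3.5, g(-0.5) = -0.5, g(0.5) = 2.5, g(1.5) = 5.5, g(2.5) = 8.5, g(3.5) = 11.5.
Sum = Δx · [g(-1.5) + g(-0.5) + g(0.5) + ...].
Sum = 24.

24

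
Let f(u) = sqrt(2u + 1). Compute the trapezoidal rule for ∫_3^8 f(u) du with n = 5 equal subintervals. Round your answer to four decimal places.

Δu = (8 − 3)/5 = 1.
f(3) ≈ 2.6458, f(4) ≈ 3.0000, f(5) ≈ 3.3166, f(6) ≈ 3.6056, f(7) ≈ 3.8730, f(8) ≈ 4.1231.
T_5 = (Δu/2)·[f(u_0) + 2f(u_1) + ... + 2f(u_{4}) + f(u_5)].
Sum ≈ 17.1796.

17.1796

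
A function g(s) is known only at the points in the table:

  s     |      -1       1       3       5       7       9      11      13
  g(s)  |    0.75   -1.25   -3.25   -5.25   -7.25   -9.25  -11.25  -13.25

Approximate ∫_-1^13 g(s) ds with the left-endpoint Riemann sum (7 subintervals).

-73.5

Δs = 2.
Sum = 2·[0.75 + (-1.25) + (-3.25) + (-5.25) + (-7.25) + (-9.25) + (-11.25)] = -73.5.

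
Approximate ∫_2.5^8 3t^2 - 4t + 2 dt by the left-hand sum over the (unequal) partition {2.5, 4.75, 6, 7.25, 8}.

293.0625

Subinterval widths: 2.25, 1.25, 1.25, 0.75.
Left endpoints: 2.5, 4.75, 6, 7.25.
f(2.5) = 10.75, f(4.75) = 50.6875, f(6) = 86, f(7.25) = 130.6875.
Sum = Σ Δt_i · f(t_i).
Sum = 293.0625.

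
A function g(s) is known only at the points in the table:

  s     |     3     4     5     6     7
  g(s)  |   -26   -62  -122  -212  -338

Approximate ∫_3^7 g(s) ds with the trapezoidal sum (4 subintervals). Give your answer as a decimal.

-578

Δs = 1.
T_4 = (1/2)·[(-26) + 2·(-62) + 2·(-122) + 2·(-212) + (-338)] = -578.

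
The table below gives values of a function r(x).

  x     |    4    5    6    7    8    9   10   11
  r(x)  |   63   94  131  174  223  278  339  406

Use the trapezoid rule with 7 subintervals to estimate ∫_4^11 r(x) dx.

Δx = 1.
T_7 = (1/2)·[63 + 2·94 + 2·131 + 2·174 + 2·223 + 2·278 + 2·339 + 406] = 1473.5.

1473.5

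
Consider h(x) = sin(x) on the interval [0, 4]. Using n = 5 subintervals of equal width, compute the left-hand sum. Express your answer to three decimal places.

Δx = (4 − 0)/5 = 0.8.
Left endpoints: 0, 0.8, 1.6, 2.4, 3.2.
h(0) ≈ 0.000, h(0.8) ≈ 0.717, h(1.6) ≈ 1.000, h(2.4) ≈ 0.675, h(3.2) ≈ -0.058.
Sum = Δx · [h(0) + h(0.8) + h(1.6) + h(2.4) + h(3.2)].
Sum ≈ 1.867.

1.867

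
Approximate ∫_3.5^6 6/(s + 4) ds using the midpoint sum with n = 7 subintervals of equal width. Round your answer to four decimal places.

1.7258

Δs = (6 − 3.5)/7 = 5/14.
Midpoints: 103/28, 113/28, 123/28, 4.75, 143/28, 153/28, 163/28.
f(103/28) = 168/215, f(113/28) = 56/75, f(123/28) = 168/235, f(4.75) = 24/35, f(143/28) = 56/85, f(153/28) = 168/265, f(163/28) = 168/275.
Sum = Δs · [f(103/28) + f(113/28) + f(123/28) + ...].
Sum ≈ 1.7258.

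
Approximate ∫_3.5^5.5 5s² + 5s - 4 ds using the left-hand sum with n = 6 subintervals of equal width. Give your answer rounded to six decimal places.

Δs = (5.5 − 3.5)/6 = 1/3.
Left endpoints: 3.5, 23/6, 25/6, 4.5, 29/6, 31/6.
f(3.5) = 74.75, f(23/6) = 3191/36, f(25/6) = 3731/36, f(4.5) = 119.75, f(29/6) = 4931/36, f(31/6) = 5591/36.
Sum = Δs · [f(3.5) + f(23/6) + f(25/6) + ...].
Sum ≈ 226.351852.

226.351852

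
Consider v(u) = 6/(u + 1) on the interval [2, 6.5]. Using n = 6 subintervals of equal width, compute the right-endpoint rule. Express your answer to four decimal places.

Δu = (6.5 − 2)/6 = 0.75.
Right endpoints: 2.75, 3.5, 4.25, 5, 5.75, 6.5.
v(2.75) = 1.6, v(3.5) = 4/3, v(4.25) = 8/7, v(5) = 1, v(5.75) = 8/9, v(6.5) = 0.8.
Sum = Δu · [v(2.75) + v(3.5) + v(4.25) + ...].
Sum ≈ 5.0738.

5.0738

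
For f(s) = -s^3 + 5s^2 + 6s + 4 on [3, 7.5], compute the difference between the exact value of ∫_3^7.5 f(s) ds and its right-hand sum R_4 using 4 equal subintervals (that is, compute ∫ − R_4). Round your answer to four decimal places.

Exact integral: ∫_3^7.5 f(s) ds = 47.109375.
R_4 ≈ -37.133789.
Error ≈ 47.109375 − (-37.133789) ≈ 84.2432.

84.2432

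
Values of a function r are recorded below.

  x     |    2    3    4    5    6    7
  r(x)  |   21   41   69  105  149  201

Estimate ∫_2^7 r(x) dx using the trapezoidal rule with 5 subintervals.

Δx = 1.
T_5 = (1/2)·[21 + 2·41 + 2·69 + 2·105 + 2·149 + 201] = 475.

475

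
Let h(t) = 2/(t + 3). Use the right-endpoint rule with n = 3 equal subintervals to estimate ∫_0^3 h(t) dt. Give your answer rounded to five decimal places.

Δt = (3 − 0)/3 = 1.
Right endpoints: 1, 2, 3.
h(1) = 0.5, h(2) = 0.4, h(3) = 1/3.
Sum = Δt · [h(1) + h(2) + h(3)].
Sum ≈ 1.23333.

1.23333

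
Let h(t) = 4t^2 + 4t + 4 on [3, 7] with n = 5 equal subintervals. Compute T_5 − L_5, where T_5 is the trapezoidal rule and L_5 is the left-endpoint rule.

T_5 = 519.04.
L_5 = 448.64.
T_5 − L_5 = 70.4.

70.4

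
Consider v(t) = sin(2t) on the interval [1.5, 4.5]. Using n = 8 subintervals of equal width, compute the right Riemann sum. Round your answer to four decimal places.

Δt = (4.5 − 1.5)/8 = 0.375.
Right endpoints: 1.875, 2.25, 2.625, 3, 3.375, 3.75, 4.125, 4.5.
v(1.875) ≈ -0.5716, v(2.25) ≈ -0.9775, v(2.625) ≈ -0.8589, v(3) ≈ -0.2794, v(3.375) ≈ 0.4500, v(3.75) ≈ 0.9380, v(4.125) ≈ 0.9226, v(4.5) ≈ 0.4121.
Sum = Δt · [v(1.875) + v(2.25) + v(2.625) + ...].
Sum ≈ 0.0132.

0.0132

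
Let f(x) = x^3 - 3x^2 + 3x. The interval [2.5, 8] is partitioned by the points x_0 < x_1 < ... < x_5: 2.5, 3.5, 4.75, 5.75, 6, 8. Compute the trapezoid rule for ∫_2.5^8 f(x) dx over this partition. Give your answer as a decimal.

Subinterval widths: 1, 1.25, 1, 0.25, 2.
f(2.5) = 4.375, f(3.5) = 16.625, f(4.75) = 53.734375, f(5.75) = 108.171875, f(6) = 126, f(8) = 344.
On each subinterval the trapezoid contributes (Δx_i/2)·[f(x_{i-1}) + f(x_i)].
Sum = 634.69921875.

634.69921875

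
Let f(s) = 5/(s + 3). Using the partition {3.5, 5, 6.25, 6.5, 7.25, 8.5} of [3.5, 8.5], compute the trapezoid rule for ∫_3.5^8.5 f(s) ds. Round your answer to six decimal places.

Subinterval widths: 1.5, 1.25, 0.25, 0.75, 1.25.
f(3.5) = 10/13, f(5) = 0.625, f(6.25) = 20/37, f(6.5) = 10/19, f(7.25) = 20/41, f(8.5) = 10/23.
On each subinterval the trapezoid contributes (Δs_i/2)·[f(s_{i-1}) + f(s_i)].
Sum ≈ 2.864405.

2.864405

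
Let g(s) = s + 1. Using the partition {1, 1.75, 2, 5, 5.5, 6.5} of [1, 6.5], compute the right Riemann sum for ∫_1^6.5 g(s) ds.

Subinterval widths: 0.75, 0.25, 3, 0.5, 1.
Right endpoints: 1.75, 2, 5, 5.5, 6.5.
g(1.75) = 2.75, g(2) = 3, g(5) = 6, g(5.5) = 6.5, g(6.5) = 7.5.
Sum = Σ Δs_i · g(s_i).
Sum = 31.5625.

31.5625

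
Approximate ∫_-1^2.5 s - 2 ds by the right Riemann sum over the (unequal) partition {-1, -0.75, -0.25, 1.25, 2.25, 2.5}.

Subinterval widths: 0.25, 0.5, 1.5, 1, 0.25.
Right endpoints: -0.75, -0.25, 1.25, 2.25, 2.5.
f(-0.75) = -2.75, f(-0.25) = -2.25, f(1.25) = -0.75, f(2.25) = 0.25, f(2.5) = 0.5.
Sum = Σ Δs_i · f(s_i).
Sum = -2.5625.

-2.5625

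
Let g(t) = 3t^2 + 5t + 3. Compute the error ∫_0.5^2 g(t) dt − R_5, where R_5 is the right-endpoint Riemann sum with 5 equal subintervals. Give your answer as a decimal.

-2.88

Exact integral: ∫_0.5^2 g(t) dt = 21.75.
R_5 = 24.63.
Error = 21.75 − 24.63 = -2.88.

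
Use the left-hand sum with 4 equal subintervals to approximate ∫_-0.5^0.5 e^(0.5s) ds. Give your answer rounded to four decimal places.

Δs = (0.5 − (-0.5))/4 = 0.25.
Left endpoints: -0.5, -0.25, 0, 0.25.
f(-0.5) ≈ 0.7788, f(-0.25) ≈ 0.8825, f(0) ≈ 1.0000, f(0.25) ≈ 1.1331.
Sum = Δs · [f(-0.5) + f(-0.25) + f(0) + f(0.25)].
Sum ≈ 0.9486.

0.9486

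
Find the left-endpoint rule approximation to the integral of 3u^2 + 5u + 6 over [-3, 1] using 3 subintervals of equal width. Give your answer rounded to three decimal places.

Δu = (1 − (-3))/3 = 4/3.
Left endpoints: -3, -5/3, -1/3.
f(-3) = 18, f(-5/3) = 6, f(-1/3) = 14/3.
Sum = Δu · [f(-3) + f(-5/3) + f(-1/3)].
Sum ≈ 38.222.

38.222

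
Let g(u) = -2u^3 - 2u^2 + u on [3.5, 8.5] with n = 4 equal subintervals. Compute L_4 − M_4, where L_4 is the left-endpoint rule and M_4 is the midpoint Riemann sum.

L_4 = -2149.375.
M_4 = -2861.09375.
L_4 − M_4 = 711.71875.

711.71875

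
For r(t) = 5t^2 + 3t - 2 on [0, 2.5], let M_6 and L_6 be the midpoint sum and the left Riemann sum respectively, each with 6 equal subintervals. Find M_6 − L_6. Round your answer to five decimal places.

M_6 ≈ 30.2358218.
L_6 ≈ 22.7054398.
M_6 − L_6 ≈ 7.53038.

7.53038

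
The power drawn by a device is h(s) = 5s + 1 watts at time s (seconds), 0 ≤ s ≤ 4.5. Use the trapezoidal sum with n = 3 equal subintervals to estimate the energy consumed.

55.125

Δs = (4.5 − 0)/3 = 1.5.
h(0) = 1, h(1.5) = 8.5, h(3) = 16, h(4.5) = 23.5.
T_3 = (Δs/2)·[h(s_0) + 2h(s_1) + 2h(s_2) + h(s_3)].
Sum = 55.125.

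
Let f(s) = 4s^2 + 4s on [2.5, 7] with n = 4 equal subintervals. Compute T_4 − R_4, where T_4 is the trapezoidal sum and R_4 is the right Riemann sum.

-106.3125

T_4 = 525.796875.
R_4 = 632.109375.
T_4 − R_4 = -106.3125.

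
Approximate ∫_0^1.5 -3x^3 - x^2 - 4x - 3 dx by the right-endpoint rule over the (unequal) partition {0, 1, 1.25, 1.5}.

-20.19921875

Subinterval widths: 1, 0.25, 0.25.
Right endpoints: 1, 1.25, 1.5.
f(1) = -11, f(1.25) = -15.421875, f(1.5) = -21.375.
Sum = Σ Δx_i · f(x_i).
Sum = -20.19921875.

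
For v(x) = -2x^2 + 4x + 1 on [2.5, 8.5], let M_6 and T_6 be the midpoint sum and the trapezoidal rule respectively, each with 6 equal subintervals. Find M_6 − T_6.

M_6 = -260.
T_6 = -263.
M_6 − T_6 = 3.

3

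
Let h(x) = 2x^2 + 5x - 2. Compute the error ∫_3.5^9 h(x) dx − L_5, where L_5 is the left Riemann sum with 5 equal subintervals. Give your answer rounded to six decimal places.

88.531667

Exact integral: ∫_3.5^9 h(x) dx ≈ 618.29166667.
L_5 = 529.76.
Error ≈ 618.29166667 − 529.76 ≈ 88.531667.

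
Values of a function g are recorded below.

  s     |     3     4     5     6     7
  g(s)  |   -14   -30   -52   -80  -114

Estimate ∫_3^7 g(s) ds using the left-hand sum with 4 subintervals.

-176

Δs = 1.
Sum = 1·[(-14) + (-30) + (-52) + (-80)] = -176.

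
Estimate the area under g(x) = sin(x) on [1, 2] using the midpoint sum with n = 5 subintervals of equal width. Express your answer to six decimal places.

0.958045

Δx = (2 − 1)/5 = 0.2.
Midpoints: 1.1, 1.3, 1.5, 1.7, 1.9.
g(1.1) ≈ 0.891207, g(1.3) ≈ 0.963558, g(1.5) ≈ 0.997495, g(1.7) ≈ 0.991665, g(1.9) ≈ 0.946300.
Sum = Δx · [g(1.1) + g(1.3) + g(1.5) + g(1.7) + g(1.9)].
Sum ≈ 0.958045.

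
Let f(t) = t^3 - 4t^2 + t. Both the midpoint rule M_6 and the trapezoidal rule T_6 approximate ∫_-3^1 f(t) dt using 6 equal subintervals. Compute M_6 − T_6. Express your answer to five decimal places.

3.11111

M_6 ≈ -60.2962963.
T_6 ≈ -63.4074074.
M_6 − T_6 ≈ 3.11111.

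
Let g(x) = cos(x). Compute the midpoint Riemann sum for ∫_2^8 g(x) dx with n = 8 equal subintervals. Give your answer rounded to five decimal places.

Δx = (8 − 2)/8 = 0.75.
Midpoints: 2.375, 3.125, 3.875, 4.625, 5.375, 6.125, 6.875, 7.625.
g(2.375) ≈ -0.72028, g(3.125) ≈ -0.99986, g(3.875) ≈ -0.74290, g(4.625) ≈ -0.08728, g(5.375) ≈ 0.61518, g(6.125) ≈ 0.98751, g(6.875) ≈ 0.82993, g(7.625) ≈ 0.22699.
Sum = Δx · [g(2.375) + g(3.125) + g(3.875) + ...].
Sum ≈ 0.08197.

0.08197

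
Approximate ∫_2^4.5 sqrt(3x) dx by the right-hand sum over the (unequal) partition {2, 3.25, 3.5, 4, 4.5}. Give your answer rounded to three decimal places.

Subinterval widths: 1.25, 0.25, 0.5, 0.5.
Right endpoints: 3.25, 3.5, 4, 4.5.
f(3.25) ≈ 3.122, f(3.5) ≈ 3.240, f(4) ≈ 3.464, f(4.5) ≈ 3.674.
Sum = Σ Δx_i · f(x_i).
Sum ≈ 8.282.

8.282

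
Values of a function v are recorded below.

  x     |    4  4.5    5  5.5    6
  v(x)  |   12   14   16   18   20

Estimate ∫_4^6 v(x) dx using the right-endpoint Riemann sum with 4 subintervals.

34

Δx = 0.5.
Sum = 0.5·[14 + 16 + 18 + 20] = 34.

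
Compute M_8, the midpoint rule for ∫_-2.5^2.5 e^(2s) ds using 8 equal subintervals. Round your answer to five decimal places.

Δs = (2.5 − (-2.5))/8 = 0.625.
Midpoints: -2.1875, -1.5625, -0.9375, -0.3125, 0.3125, 0.9375, 1.5625, 2.1875.
f(-2.1875) ≈ 0.01259, f(-1.5625) ≈ 0.04394, f(-0.9375) ≈ 0.15335, f(-0.3125) ≈ 0.53526, f(0.3125) ≈ 1.86825, f(0.9375) ≈ 6.52082, f(1.5625) ≈ 22.75990, f(2.1875) ≈ 79.43984.
Sum = Δs · [f(-2.1875) + f(-1.5625) + f(-0.9375) + ...].
Sum ≈ 69.58371.

69.58371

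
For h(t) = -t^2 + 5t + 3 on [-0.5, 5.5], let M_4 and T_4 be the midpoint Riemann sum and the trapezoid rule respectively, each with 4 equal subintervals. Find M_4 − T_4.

M_4 = 38.625.
T_4 = 35.25.
M_4 − T_4 = 3.375.

3.375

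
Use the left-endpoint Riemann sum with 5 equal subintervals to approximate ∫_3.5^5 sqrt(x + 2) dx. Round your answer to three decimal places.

Δx = (5 − 3.5)/5 = 0.3.
Left endpoints: 3.5, 3.8, 4.1, 4.4, 4.7.
f(3.5) ≈ 2.345, f(3.8) ≈ 2.408, f(4.1) ≈ 2.470, f(4.4) ≈ 2.530, f(4.7) ≈ 2.588.
Sum = Δx · [f(3.5) + f(3.8) + f(4.1) + f(4.4) + f(4.7)].
Sum ≈ 3.702.

3.702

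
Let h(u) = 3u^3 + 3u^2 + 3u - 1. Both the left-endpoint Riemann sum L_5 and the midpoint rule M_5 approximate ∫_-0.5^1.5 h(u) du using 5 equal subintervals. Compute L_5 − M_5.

L_5 = 4.15.
M_5 = 8.05.
L_5 − M_5 = -3.9.

-3.9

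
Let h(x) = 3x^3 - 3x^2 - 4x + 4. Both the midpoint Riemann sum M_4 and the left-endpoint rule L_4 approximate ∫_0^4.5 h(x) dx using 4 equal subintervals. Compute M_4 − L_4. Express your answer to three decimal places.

84.916

M_4 ≈ 185.73486.
L_4 ≈ 100.81934.
M_4 − L_4 ≈ 84.916.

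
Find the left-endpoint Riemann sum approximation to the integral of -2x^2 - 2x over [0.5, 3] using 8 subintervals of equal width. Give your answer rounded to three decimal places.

-23.232

Δx = (3 − 0.5)/8 = 0.3125.
Left endpoints: 0.5, 0.8125, 1.125, 1.4375, 1.75, 2.0625, 2.375, 2.6875.
f(0.5) = -1.5, f(0.8125) = -2.9453125, f(1.125) = -4.78125, f(1.4375) = -7.0078125, f(1.75) = -9.625, f(2.0625) = -12.6328125, f(2.375) = -16.03125, f(2.6875) = -19.8203125.
Sum = Δx · [f(0.5) + f(0.8125) + f(1.125) + ...].
Sum ≈ -23.232.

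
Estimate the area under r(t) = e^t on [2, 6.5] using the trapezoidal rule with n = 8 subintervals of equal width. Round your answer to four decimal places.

675.0049

Δt = (6.5 − 2)/8 = 0.5625.
r(2) ≈ 7.3891, r(2.5625) ≈ 12.9682, r(3.125) ≈ 22.7599, r(3.6875) ≈ 39.9449, r(4.25) ≈ 70.1054, r(4.8125) ≈ 123.0388, r(5.375) ≈ 215.9399, r(5.9375) ≈ 378.9863, r(6.5) ≈ 665.1416.
T_8 = (Δt/2)·[r(t_0) + 2r(t_1) + ... + 2r(t_{7}) + r(t_8)].
Sum ≈ 675.0049.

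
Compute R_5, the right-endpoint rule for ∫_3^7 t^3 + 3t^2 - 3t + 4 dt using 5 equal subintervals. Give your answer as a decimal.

Δt = (7 − 3)/5 = 0.8.
Right endpoints: 3.8, 4.6, 5.4, 6.2, 7.
f(3.8) = 90.792, f(4.6) = 151.016, f(5.4) = 232.744, f(6.2) = 339.048, f(7) = 473.
Sum = Δt · [f(3.8) + f(4.6) + f(5.4) + f(6.2) + f(7)].
Sum = 1029.28.

1029.28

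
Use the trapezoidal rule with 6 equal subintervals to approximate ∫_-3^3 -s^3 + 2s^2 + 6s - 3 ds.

20

Δs = (3 − (-3))/6 = 1.
f(-3) = 24, f(-2) = 1, f(-1) = -6, f(0) = -3, f(1) = 4, f(2) = 9, f(3) = 6.
T_6 = (Δs/2)·[f(s_0) + 2f(s_1) + ... + 2f(s_{5}) + f(s_6)].
Sum = 20.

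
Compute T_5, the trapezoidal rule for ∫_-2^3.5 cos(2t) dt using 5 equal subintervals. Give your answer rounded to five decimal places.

-0.02794

Δt = (3.5 − (-2))/5 = 1.1.
f(-2) ≈ -0.65364, f(-0.9) ≈ -0.22720, f(0.2) ≈ 0.92106, f(1.3) ≈ -0.85689, f(2.4) ≈ 0.08750, f(3.5) ≈ 0.75390.
T_5 = (Δt/2)·[f(t_0) + 2f(t_1) + ... + 2f(t_{4}) + f(t_5)].
Sum ≈ -0.02794.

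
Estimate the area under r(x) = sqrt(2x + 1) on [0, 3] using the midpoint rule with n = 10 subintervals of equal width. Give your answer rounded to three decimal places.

Δx = (3 − 0)/10 = 0.3.
Midpoints: 0.15, 0.45, 0.75, 1.05, 1.35, 1.65, 1.95, 2.25, 2.55, 2.85.
r(0.15) ≈ 1.140, r(0.45) ≈ 1.378, r(0.75) ≈ 1.581, r(1.05) ≈ 1.761, r(1.35) ≈ 1.924, r(1.65) ≈ 2.074, r(1.95) ≈ 2.214, r(2.25) ≈ 2.345, r(2.55) ≈ 2.470, r(2.85) ≈ 2.588.
Sum = Δx · [r(0.15) + r(0.45) + r(0.75) + ...].
Sum ≈ 5.842.

5.842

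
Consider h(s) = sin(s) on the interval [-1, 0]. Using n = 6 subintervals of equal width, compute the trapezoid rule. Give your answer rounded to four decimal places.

Δs = (0 − (-1))/6 = 1/6.
h(-1) ≈ -0.8415, h(-5/6) ≈ -0.7402, h(-2/3) ≈ -0.6184, h(-0.5) ≈ -0.4794, h(-1/3) ≈ -0.3272, h(-1/6) ≈ -0.1659, h(0) ≈ 0.0000.
T_6 = (Δs/2)·[h(s_0) + 2h(s_1) + ... + 2h(s_{5}) + h(s_6)].
Sum ≈ -0.4586.

-0.4586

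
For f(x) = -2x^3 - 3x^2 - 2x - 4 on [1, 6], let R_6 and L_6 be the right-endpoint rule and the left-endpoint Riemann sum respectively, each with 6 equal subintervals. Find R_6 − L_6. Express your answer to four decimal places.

-454.1667

R_6 ≈ -1158.472222.
L_6 ≈ -704.305556.
R_6 − L_6 ≈ -454.1667.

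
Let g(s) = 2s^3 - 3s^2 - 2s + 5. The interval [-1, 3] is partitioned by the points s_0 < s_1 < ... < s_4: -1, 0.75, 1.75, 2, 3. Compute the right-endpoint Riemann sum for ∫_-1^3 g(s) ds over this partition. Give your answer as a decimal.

34.9296875

Subinterval widths: 1.75, 1, 0.25, 1.
Right endpoints: 0.75, 1.75, 2, 3.
g(0.75) = 2.65625, g(1.75) = 3.03125, g(2) = 5, g(3) = 26.
Sum = Σ Δs_i · g(s_i).
Sum = 34.9296875.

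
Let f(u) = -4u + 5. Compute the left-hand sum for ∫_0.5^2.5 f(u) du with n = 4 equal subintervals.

Δu = (2.5 − 0.5)/4 = 0.5.
Left endpoints: 0.5, 1, 1.5, 2.
f(0.5) = 3, f(1) = 1, f(1.5) = -1, f(2) = -3.
Sum = Δu · [f(0.5) + f(1) + f(1.5) + f(2)].
Sum = 0.

0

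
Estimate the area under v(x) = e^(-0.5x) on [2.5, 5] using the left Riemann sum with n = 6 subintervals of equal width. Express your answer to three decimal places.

0.453

Δx = (5 − 2.5)/6 = 5/12.
Left endpoints: 2.5, 35/12, 10/3, 3.75, 25/6, 55/12.
v(2.5) ≈ 0.287, v(35/12) ≈ 0.233, v(10/3) ≈ 0.189, v(3.75) ≈ 0.153, v(25/6) ≈ 0.125, v(55/12) ≈ 0.101.
Sum = Δx · [v(2.5) + v(35/12) + v(10/3) + ...].
Sum ≈ 0.453.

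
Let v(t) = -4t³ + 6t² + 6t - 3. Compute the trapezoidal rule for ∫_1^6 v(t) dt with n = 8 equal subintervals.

Δt = (6 − 1)/8 = 0.625.
v(1) = 5, v(1.625) = 5.4296875, v(2.25) = -4.6875, v(2.875) = -31.2109375, v(3.5) = -80, v(4.125) = -156.9140625, v(4.75) = -267.8125, v(5.375) = -418.5546875, v(6) = -615.
T_8 = (Δt/2)·[v(t_0) + 2v(t_1) + ... + 2v(t_{7}) + v(t_8)].
Sum = -786.71875.

-786.71875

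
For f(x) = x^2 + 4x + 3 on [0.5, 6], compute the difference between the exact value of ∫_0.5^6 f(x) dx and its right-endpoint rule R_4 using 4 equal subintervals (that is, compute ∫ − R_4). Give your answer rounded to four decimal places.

-41.4362

Exact integral: ∫_0.5^6 f(x) dx ≈ 159.958333.
R_4 = 201.39453125.
Error ≈ 159.958333 − 201.39453125 ≈ -41.4362.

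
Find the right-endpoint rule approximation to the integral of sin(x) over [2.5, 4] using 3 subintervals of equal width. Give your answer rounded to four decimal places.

Δx = (4 − 2.5)/3 = 0.5.
Right endpoints: 3, 3.5, 4.
f(3) ≈ 0.1411, f(3.5) ≈ -0.3508, f(4) ≈ -0.7568.
Sum = Δx · [f(3) + f(3.5) + f(4)].
Sum ≈ -0.4832.

-0.4832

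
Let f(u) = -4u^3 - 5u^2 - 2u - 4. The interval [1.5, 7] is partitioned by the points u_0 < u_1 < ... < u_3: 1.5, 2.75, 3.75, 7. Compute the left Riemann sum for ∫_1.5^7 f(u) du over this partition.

Subinterval widths: 1.25, 1, 3.25.
Left endpoints: 1.5, 2.75, 3.75.
f(1.5) = -31.75, f(2.75) = -130.5, f(3.75) = -292.75.
Sum = Σ Δu_i · f(u_i).
Sum = -1121.625.

-1121.625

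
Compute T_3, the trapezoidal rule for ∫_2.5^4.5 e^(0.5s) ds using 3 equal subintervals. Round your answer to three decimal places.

12.106

Δs = (4.5 − 2.5)/3 = 2/3.
f(2.5) ≈ 3.490, f(19/6) ≈ 4.871, f(23/6) ≈ 6.798, f(4.5) ≈ 9.488.
T_3 = (Δs/2)·[f(s_0) + 2f(s_1) + 2f(s_2) + f(s_3)].
Sum ≈ 12.106.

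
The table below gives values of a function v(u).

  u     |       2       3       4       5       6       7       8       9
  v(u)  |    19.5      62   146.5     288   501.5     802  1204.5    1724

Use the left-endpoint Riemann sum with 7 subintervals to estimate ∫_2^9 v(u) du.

3024

Δu = 1.
Sum = 1·[19.5 + 62 + 146.5 + 288 + 501.5 + 802 + 1204.5] = 3024.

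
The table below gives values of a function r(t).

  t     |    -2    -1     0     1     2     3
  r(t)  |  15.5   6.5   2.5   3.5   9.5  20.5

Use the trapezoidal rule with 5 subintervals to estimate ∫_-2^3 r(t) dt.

Δt = 1.
T_5 = (1/2)·[15.5 + 2·6.5 + 2·2.5 + 2·3.5 + 2·9.5 + 20.5] = 40.

40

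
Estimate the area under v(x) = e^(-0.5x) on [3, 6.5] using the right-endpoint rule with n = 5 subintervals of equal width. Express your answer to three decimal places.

0.308

Δx = (6.5 − 3)/5 = 0.7.
Right endpoints: 3.7, 4.4, 5.1, 5.8, 6.5.
v(3.7) ≈ 0.157, v(4.4) ≈ 0.111, v(5.1) ≈ 0.078, v(5.8) ≈ 0.055, v(6.5) ≈ 0.039.
Sum = Δx · [v(3.7) + v(4.4) + v(5.1) + v(5.8) + v(6.5)].
Sum ≈ 0.308.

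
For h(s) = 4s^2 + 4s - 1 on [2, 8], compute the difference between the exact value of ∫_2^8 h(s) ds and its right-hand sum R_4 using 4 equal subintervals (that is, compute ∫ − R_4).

-207

Exact integral: ∫_2^8 h(s) ds = 786.
R_4 = 993.
Error = 786 − 993 = -207.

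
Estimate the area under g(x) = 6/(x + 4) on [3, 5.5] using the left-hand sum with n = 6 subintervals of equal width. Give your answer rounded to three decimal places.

1.880

Δx = (5.5 − 3)/6 = 5/12.
Left endpoints: 3, 41/12, 23/6, 4.25, 14/3, 61/12.
g(3) = 6/7, g(41/12) = 72/89, g(23/6) = 36/47, g(4.25) = 8/11, g(14/3) = 9/13, g(61/12) = 72/109.
Sum = Δx · [g(3) + g(41/12) + g(23/6) + ...].
Sum ≈ 1.880.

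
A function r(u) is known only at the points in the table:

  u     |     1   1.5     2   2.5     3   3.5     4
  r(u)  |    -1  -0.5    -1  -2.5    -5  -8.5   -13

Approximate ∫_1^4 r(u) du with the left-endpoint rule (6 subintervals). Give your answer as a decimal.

-9.25

Δu = 0.5.
Sum = 0.5·[(-1) + (-0.5) + (-1) + (-2.5) + (-5) + (-8.5)] = -9.25.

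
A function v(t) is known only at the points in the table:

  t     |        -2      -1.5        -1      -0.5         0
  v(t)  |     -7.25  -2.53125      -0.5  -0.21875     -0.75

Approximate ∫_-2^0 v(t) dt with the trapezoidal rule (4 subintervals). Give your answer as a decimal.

-3.625

Δt = 0.5.
T_4 = (0.5/2)·[(-7.25) + 2·(-2.53125) + 2·(-0.5) + 2·(-0.21875) + (-0.75)] = -3.625.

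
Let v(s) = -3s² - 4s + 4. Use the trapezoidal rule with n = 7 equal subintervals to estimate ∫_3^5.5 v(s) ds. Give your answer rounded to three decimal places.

-172.034

Δs = (5.5 − 3)/7 = 5/14.
v(3) = -35, v(47/14) = -8475/196, v(26/7) = -2560/49, v(57/14) = -12155/196, v(31/7) = -3555/49, v(67/14) = -16435/196, v(36/7) = -4700/49, v(5.5) = -108.75.
T_7 = (Δs/2)·[v(s_0) + 2v(s_1) + ... + 2v(s_{6}) + v(s_7)].
Sum ≈ -172.034.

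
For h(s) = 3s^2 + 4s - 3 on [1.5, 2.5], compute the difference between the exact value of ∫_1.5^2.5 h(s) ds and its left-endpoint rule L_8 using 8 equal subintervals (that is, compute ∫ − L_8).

0.9921875

Exact integral: ∫_1.5^2.5 h(s) ds = 17.25.
L_8 = 16.2578125.
Error = 17.25 − 16.2578125 = 0.9921875.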